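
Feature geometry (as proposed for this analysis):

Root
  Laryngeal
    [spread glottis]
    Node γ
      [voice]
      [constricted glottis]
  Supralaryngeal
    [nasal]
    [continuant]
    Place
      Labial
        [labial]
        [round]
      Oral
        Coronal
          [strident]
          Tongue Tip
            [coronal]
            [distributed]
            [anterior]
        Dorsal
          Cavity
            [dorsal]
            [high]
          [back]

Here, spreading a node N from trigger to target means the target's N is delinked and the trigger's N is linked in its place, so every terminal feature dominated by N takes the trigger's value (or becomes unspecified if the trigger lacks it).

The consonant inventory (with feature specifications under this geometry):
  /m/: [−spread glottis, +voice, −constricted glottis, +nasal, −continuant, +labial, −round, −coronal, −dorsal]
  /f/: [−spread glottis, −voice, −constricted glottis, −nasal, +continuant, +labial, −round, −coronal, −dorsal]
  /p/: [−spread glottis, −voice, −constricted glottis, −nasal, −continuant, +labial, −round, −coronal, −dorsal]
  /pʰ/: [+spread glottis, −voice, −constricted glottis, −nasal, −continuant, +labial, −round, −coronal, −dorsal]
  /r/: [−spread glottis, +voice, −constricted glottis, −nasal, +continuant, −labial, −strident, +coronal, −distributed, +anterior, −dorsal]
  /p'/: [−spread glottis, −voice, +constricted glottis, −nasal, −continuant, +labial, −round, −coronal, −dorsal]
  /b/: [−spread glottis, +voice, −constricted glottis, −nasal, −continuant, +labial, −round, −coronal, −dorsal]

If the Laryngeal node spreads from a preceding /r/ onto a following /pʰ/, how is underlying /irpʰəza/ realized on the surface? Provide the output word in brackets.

[irbəza]

Terminals under Laryngeal in this geometry: [spread glottis], [voice], [constricted glottis].
After delinking /pʰ/'s Laryngeal and linking /r/'s, the affected terminals become [−spread glottis], [+voice], [−constricted glottis]; [nasal], [continuant], [labial], … (outside Laryngeal) are retained from /pʰ/.
This feature bundle is that of [b], so /irpʰəza/ surfaces as [irbəza].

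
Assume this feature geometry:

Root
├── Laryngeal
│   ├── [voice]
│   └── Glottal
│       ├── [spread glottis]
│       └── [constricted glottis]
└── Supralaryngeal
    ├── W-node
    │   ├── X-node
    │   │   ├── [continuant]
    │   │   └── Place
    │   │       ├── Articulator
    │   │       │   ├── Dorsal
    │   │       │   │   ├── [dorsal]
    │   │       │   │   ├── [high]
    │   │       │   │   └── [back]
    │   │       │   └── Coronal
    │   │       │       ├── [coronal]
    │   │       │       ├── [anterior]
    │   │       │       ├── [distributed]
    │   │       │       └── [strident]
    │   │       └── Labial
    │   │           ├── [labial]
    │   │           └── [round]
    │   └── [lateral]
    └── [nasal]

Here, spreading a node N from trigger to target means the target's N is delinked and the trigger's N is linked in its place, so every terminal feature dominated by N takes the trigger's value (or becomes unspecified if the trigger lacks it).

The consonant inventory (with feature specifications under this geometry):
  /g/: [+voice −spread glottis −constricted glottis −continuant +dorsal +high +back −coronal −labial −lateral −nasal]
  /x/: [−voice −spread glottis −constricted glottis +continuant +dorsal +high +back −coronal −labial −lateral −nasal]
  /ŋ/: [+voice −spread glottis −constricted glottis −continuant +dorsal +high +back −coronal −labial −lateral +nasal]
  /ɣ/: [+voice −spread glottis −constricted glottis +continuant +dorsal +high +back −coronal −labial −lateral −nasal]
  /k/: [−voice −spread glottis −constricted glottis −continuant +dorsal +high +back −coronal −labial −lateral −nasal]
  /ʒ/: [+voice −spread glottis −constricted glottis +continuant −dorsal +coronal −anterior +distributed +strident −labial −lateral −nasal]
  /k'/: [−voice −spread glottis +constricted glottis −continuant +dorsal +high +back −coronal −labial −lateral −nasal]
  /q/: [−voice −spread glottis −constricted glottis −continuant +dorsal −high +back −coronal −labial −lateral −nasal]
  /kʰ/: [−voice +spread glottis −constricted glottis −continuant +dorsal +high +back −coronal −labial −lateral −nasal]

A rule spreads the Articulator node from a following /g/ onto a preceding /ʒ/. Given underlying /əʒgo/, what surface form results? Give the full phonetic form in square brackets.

[əɣgo]

The Articulator node dominates the terminals [dorsal], [high], [back], [coronal], [anterior], [distributed], [strident].
After delinking /ʒ/'s Articulator and linking /g/'s, the affected terminals become [+dorsal], [+high], [+back], [−coronal]; [voice], [spread glottis], [constricted glottis], … (outside Articulator) are retained from /ʒ/.
This feature bundle is that of [ɣ], so /əʒgo/ surfaces as [əɣgo].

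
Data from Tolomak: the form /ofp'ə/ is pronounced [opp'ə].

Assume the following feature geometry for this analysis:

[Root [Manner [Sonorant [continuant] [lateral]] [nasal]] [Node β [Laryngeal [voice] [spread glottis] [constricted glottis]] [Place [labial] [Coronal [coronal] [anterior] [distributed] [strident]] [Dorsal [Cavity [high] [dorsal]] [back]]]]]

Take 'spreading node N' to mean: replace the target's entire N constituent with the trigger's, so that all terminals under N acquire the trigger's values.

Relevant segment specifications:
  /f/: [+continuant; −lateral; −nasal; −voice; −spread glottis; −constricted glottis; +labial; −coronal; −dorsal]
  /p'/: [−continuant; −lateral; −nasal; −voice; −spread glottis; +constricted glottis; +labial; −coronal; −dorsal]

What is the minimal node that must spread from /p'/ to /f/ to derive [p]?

/f/ and [p] differ in [continuant]; every other specified feature is identical.
Since just one terminal is affected and it takes /p'/'s value, spreading the terminal [continuant] alone is sufficient and minimal.
[constricted glottis] stays as in /f/ although /p'/ differs there, so no node dominating it spread; among the remaining candidates [continuant] is the lowest that derives the output.

[continuant]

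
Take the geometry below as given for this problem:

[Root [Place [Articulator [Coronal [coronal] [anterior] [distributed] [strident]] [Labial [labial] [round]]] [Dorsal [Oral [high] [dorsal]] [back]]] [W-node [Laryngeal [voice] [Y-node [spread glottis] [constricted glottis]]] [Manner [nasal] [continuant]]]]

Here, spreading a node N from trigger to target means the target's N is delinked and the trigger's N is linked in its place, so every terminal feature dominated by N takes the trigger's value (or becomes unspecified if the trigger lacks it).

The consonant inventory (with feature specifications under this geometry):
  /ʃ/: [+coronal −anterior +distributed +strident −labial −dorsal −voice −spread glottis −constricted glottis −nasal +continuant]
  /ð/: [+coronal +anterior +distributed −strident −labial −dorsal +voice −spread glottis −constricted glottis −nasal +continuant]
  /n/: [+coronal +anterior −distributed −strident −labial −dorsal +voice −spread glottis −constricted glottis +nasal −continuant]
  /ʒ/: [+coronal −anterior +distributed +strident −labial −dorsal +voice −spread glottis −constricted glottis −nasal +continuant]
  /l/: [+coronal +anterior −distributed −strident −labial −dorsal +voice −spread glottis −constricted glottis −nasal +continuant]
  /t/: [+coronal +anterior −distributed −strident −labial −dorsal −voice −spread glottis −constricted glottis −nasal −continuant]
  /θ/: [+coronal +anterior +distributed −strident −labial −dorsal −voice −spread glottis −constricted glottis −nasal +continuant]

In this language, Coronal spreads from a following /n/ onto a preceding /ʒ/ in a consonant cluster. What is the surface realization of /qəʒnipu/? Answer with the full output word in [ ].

Coronal immediately or transitively dominates [coronal], [anterior], [distributed], [strident].
After delinking /ʒ/'s Coronal and linking /n/'s, the affected terminals become [+coronal], [+anterior], [−distributed], [−strident]; [labial], [dorsal], [voice], … (outside Coronal) are retained from /ʒ/.
This feature bundle is that of [l], so /qəʒnipu/ surfaces as [qəlnipu].

[qəlnipu]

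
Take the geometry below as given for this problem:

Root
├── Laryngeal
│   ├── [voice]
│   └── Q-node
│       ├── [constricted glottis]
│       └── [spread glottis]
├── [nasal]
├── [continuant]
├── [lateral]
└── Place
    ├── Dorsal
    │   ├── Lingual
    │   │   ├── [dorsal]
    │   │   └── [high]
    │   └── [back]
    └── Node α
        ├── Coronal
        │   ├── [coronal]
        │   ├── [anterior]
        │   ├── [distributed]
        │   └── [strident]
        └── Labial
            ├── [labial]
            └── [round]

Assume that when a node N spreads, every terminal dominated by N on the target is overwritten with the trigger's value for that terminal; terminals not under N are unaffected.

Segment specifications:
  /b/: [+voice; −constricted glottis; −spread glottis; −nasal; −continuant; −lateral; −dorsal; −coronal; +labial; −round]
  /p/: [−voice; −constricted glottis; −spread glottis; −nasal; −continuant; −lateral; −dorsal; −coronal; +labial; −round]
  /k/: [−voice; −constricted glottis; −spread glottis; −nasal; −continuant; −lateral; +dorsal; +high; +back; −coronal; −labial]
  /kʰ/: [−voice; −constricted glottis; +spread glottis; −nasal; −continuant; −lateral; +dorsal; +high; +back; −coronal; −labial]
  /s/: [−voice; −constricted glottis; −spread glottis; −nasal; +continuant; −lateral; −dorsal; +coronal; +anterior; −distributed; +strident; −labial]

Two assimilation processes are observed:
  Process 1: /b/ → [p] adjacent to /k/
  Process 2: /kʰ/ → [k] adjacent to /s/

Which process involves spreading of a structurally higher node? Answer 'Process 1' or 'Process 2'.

Process 1: the feature that changes is [voice]; the minimal node is [voice] (depth 2).
Process 2: the feature that changes is [spread glottis]; the minimal node is [spread glottis] (depth 3).
[voice] (depth 2) sits above [spread glottis] (depth 3), making Process 1 the one with the higher spreading node.

Process 1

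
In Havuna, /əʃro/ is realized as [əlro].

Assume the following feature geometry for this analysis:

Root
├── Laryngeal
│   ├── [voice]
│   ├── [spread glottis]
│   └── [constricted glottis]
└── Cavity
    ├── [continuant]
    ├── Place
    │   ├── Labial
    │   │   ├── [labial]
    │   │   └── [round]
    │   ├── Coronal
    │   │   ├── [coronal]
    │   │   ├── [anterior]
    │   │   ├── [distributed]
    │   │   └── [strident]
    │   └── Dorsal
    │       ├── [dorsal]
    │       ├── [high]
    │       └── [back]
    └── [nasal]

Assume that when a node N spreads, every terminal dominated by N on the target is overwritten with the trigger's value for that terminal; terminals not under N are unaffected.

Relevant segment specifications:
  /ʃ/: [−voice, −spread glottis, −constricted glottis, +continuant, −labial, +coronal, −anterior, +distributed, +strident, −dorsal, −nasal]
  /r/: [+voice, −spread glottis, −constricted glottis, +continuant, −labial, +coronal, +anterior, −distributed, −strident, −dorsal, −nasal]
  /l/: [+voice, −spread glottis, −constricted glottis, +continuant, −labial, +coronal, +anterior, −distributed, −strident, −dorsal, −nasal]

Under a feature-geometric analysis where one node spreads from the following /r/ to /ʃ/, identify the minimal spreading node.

Feature comparison: [voice], [anterior], [distributed], [strident] differ between /ʃ/ and [l]; the remaining terminals match.
The smallest constituent containing every changed terminal is Root — each of its daughters lacks at least one of the affected features.
Spreading Root from /r/ overwrites each of those terminals with /r/'s values, yielding exactly [l].

Root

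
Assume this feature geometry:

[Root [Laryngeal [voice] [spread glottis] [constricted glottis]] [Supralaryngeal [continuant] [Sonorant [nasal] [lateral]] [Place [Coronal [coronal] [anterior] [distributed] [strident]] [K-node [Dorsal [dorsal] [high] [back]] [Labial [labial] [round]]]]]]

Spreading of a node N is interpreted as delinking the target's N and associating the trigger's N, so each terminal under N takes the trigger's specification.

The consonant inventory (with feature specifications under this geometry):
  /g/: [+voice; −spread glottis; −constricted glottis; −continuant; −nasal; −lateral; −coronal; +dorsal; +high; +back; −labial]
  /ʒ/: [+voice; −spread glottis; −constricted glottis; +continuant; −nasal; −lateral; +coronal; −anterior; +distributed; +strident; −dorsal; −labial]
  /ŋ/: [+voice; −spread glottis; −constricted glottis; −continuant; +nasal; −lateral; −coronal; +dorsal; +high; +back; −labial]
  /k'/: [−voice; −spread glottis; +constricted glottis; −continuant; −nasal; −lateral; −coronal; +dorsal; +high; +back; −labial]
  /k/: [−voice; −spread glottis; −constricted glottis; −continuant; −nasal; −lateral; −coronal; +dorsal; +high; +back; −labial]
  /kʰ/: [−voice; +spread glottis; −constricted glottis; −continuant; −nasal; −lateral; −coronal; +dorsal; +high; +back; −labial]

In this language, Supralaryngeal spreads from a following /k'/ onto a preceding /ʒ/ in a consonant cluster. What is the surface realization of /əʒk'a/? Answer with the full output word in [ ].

The Supralaryngeal node dominates the terminals [continuant], [nasal], [lateral], [coronal], [anterior], [distributed], [strident], [dorsal], [high], [back], [labial], [round].
After delinking /ʒ/'s Supralaryngeal and linking /k'/'s, the affected terminals become [−continuant], [−nasal], [−lateral], [−coronal], [+dorsal], [+high], [+back], [−labial]; [voice], [spread glottis], [constricted glottis] (outside Supralaryngeal) are retained from /ʒ/.
Among the inventory, only /g/ has exactly this specification, giving the surface form [əgk'a].

[əgk'a]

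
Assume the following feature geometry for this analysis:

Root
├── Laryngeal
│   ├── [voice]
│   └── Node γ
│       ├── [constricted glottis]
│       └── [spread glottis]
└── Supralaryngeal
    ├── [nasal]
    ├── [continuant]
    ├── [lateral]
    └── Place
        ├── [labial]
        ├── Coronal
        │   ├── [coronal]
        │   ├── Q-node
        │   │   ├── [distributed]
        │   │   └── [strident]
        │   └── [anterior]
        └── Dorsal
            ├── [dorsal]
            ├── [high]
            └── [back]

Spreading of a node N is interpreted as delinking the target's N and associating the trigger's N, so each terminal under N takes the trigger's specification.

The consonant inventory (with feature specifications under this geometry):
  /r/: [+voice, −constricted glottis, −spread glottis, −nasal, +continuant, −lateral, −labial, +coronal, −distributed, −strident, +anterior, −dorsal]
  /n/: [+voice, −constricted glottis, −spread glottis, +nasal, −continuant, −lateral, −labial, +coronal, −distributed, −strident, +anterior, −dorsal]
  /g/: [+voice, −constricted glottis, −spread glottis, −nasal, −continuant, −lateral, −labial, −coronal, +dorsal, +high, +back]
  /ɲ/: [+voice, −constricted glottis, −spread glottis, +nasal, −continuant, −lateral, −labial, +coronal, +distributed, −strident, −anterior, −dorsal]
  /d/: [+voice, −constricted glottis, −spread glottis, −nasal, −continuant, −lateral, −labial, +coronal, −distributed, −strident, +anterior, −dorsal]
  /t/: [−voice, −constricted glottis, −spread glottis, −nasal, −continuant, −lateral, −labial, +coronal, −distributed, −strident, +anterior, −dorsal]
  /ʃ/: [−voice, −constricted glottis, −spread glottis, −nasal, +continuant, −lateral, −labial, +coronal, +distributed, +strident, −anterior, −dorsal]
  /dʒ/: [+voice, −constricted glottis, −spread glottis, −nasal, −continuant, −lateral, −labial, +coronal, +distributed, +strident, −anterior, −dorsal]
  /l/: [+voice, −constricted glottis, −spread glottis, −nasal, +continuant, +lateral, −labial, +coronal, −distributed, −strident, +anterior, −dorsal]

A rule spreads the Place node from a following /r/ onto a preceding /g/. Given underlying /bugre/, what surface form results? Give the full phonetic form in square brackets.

Place immediately or transitively dominates [labial], [coronal], [distributed], [strident], [anterior], [dorsal], [high], [back].
Spreading Place from /r/ onto /g/ replaces those values with /r/'s: [−labial], [+coronal], [−distributed], [−strident], [+anterior], [−dorsal]. Features outside Place ([voice], [constricted glottis], [spread glottis], …) stay as in /g/.
The resulting bundle matches /d/ in the inventory; substituting it for /g/ gives [budre].

[budre]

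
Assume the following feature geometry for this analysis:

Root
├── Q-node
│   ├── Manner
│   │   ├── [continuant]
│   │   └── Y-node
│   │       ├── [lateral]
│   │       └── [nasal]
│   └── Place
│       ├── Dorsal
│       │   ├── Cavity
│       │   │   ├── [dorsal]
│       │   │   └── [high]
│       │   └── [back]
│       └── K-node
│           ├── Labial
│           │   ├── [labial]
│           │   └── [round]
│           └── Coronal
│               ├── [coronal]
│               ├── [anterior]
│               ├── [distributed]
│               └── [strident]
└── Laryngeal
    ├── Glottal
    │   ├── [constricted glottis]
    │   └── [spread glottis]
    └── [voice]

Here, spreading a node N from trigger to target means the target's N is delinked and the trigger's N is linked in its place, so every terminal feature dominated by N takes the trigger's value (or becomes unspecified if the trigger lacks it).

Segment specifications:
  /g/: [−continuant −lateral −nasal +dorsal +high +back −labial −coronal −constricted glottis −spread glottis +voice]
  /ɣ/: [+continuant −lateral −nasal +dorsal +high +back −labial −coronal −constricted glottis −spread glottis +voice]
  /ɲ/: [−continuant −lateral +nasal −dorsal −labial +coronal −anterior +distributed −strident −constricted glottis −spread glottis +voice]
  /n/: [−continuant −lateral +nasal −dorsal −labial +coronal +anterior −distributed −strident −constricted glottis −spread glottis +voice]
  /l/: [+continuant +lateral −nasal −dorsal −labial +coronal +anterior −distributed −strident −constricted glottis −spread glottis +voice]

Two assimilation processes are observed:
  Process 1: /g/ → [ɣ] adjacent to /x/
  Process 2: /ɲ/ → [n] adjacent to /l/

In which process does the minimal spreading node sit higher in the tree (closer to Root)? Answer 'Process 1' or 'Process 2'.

Process 1 alters [continuant]; the lowest dominating node is [continuant] (depth 3 from Root).
In Process 2, [anterior], [distributed] change, so the minimal spreading node is Coronal at depth 4.
[continuant] is closer to Root than Coronal, so Process 1 spreads the higher node.

Process 1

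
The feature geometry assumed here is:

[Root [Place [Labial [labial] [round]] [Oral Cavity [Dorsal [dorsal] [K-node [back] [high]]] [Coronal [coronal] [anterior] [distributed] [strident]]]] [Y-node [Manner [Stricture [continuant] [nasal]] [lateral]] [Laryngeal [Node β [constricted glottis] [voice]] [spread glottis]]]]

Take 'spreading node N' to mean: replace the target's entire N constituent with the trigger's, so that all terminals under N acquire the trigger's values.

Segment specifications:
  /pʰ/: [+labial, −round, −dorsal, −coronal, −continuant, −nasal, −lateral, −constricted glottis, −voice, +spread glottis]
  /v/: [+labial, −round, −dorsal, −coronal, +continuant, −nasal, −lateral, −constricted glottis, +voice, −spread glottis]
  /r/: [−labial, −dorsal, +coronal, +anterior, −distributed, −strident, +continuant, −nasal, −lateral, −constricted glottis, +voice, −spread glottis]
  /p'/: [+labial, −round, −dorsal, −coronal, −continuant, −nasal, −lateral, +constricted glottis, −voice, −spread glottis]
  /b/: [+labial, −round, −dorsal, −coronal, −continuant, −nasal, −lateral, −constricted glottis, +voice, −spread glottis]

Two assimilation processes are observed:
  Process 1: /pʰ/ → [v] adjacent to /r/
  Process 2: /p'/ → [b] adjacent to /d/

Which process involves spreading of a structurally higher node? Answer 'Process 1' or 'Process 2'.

In Process 1, [voice], [spread glottis], [continuant] change, so the minimal spreading node is Y-node at depth 1.
Process 2 alters [voice], [constricted glottis]; the lowest common ancestor is Node β (depth 3 from Root).
Y-node (depth 1) sits above Node β (depth 3), making Process 1 the one with the higher spreading node.

Process 1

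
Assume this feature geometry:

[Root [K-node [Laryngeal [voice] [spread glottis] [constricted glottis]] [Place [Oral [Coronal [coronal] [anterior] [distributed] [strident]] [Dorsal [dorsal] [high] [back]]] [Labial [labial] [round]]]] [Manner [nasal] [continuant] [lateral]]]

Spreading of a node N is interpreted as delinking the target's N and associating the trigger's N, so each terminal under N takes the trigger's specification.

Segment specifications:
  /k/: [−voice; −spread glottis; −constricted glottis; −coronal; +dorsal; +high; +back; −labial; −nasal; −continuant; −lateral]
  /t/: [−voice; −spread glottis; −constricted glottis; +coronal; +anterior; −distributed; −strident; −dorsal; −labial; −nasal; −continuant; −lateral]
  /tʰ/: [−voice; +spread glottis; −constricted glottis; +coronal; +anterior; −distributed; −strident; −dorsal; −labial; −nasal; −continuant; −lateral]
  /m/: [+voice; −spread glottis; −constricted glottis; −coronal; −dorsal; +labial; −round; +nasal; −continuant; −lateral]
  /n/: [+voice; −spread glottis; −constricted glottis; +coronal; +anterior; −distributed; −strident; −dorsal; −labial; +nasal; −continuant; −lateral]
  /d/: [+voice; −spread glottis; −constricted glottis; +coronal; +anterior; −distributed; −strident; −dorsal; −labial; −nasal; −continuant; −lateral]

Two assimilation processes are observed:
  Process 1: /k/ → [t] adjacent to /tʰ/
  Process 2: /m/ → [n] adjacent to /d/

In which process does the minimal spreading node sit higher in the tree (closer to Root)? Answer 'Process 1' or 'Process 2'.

Process 2

Process 1 alters [coronal], [anterior], [distributed], [strident], [dorsal], [high], [back]; the lowest common ancestor is Oral (depth 3 from Root).
Process 2 alters [labial], [round], [coronal], [anterior], [distributed], [strident]; the lowest common ancestor is Place (depth 2 from Root).
Depth 2 < depth 3; Process 2 involves the structurally higher constituent Place.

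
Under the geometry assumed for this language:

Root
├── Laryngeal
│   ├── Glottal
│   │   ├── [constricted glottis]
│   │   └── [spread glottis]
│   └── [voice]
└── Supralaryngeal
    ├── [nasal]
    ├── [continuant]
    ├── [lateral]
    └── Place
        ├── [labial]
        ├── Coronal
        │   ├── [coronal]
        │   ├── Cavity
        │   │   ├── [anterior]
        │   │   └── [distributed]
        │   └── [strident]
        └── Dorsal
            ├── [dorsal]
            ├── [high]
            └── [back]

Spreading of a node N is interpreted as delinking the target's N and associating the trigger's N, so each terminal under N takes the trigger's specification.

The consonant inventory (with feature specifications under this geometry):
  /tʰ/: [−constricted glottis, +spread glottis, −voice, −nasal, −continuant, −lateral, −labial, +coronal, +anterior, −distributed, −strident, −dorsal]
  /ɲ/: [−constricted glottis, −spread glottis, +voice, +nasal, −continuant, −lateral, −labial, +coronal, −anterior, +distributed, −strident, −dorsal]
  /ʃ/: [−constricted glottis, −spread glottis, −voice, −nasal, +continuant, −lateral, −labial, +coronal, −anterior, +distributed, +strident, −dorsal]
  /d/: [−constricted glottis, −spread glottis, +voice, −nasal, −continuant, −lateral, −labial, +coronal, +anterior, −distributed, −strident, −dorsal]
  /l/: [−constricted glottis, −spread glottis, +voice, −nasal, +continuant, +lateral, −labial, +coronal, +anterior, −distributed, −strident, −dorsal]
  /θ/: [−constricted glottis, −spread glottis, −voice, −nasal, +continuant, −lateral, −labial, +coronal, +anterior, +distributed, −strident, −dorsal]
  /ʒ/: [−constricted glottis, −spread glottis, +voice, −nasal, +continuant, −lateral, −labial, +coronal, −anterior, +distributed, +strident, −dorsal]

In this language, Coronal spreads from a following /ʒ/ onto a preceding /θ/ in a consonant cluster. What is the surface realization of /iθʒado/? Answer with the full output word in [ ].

Coronal immediately or transitively dominates [coronal], [anterior], [distributed], [strident].
After delinking /θ/'s Coronal and linking /ʒ/'s, the affected terminals become [+coronal], [−anterior], [+distributed], [+strident]; [constricted glottis], [spread glottis], [voice], … (outside Coronal) are retained from /θ/.
The resulting bundle matches /ʃ/ in the inventory; substituting it for /θ/ gives [iʃʒado].

[iʃʒado]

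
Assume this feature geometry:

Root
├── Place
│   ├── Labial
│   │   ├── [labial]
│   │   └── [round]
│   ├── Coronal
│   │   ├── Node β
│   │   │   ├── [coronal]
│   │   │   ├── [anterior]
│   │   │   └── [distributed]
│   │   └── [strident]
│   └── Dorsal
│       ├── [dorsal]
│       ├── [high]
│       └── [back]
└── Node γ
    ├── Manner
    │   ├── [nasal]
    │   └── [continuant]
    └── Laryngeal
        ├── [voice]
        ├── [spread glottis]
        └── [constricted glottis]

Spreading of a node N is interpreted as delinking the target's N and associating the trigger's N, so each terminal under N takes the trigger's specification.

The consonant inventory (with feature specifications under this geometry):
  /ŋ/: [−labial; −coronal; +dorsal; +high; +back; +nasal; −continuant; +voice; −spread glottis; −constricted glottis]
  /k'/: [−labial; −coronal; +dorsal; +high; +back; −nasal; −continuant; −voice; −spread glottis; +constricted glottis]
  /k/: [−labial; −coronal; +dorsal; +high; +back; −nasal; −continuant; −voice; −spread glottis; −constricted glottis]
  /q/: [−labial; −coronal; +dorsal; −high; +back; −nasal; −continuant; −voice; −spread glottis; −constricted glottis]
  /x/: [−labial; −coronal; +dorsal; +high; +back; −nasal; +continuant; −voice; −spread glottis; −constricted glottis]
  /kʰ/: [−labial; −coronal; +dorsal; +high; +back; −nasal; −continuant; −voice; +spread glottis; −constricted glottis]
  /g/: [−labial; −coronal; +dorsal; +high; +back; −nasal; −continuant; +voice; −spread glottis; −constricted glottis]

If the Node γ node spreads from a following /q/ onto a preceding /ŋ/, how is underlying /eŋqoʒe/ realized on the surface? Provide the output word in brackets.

Node γ immediately or transitively dominates [nasal], [continuant], [voice], [spread glottis], [constricted glottis].
After delinking /ŋ/'s Node γ and linking /q/'s, the affected terminals become [−nasal], [−continuant], [−voice], [−spread glottis], [−constricted glottis]; [labial], [coronal], [dorsal], … (outside Node γ) are retained from /ŋ/.
Among the inventory, only /k/ has exactly this specification, giving the surface form [ekqoʒe].

[ekqoʒe]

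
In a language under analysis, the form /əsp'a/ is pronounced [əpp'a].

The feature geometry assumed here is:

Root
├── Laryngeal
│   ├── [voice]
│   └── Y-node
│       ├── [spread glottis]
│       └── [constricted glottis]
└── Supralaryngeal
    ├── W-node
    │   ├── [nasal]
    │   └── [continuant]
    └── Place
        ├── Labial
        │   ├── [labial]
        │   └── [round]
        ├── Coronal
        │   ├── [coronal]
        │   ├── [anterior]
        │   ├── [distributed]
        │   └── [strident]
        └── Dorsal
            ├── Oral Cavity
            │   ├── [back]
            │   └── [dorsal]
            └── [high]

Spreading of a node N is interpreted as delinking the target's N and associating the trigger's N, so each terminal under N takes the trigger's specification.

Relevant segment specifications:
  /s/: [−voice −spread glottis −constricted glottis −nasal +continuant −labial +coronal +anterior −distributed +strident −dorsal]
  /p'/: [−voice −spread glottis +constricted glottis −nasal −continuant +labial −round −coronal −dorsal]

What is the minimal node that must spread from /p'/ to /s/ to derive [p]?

/s/ and [p] differ in [continuant], [labial], [round], [coronal], [anterior], [distributed], [strident]; every other specified feature is identical.
The smallest constituent containing every changed terminal is Supralaryngeal — each of its daughters lacks at least one of the affected features.
Spreading Supralaryngeal from /p'/ overwrites each of those terminals with /p'/'s values, yielding exactly [p].
[constricted glottis] — on which /p'/ differs from /s/ — is unchanged, so Root cannot have spread; the constituent is no larger than Supralaryngeal.

Supralaryngeal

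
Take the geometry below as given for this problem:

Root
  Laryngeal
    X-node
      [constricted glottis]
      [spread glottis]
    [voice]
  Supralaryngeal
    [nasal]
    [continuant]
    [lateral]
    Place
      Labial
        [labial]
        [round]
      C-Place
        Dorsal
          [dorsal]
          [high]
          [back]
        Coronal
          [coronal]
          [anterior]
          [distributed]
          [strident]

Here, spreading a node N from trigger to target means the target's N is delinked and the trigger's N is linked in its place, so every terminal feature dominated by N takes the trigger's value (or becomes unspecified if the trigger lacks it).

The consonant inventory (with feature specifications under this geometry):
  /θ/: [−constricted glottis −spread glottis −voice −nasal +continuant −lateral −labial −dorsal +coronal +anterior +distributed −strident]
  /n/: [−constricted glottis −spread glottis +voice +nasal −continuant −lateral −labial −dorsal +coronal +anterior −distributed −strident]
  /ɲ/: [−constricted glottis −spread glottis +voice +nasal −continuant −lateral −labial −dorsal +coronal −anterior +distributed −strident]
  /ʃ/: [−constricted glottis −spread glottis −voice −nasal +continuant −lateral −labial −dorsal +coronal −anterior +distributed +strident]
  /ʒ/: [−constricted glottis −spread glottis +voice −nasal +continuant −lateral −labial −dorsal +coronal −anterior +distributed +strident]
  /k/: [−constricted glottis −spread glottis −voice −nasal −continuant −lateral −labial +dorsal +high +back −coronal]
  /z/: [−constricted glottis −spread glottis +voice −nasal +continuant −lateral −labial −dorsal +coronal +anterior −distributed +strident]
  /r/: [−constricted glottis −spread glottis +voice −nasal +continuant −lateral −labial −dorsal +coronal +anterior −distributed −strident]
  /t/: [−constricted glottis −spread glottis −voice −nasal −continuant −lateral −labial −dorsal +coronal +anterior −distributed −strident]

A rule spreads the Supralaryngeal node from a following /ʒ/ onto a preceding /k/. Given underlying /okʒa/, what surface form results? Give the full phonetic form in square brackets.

[oʃʒa]

Supralaryngeal immediately or transitively dominates [nasal], [continuant], [lateral], [labial], [round], [dorsal], [high], [back], [coronal], [anterior], [distributed], [strident].
After delinking /k/'s Supralaryngeal and linking /ʒ/'s, the affected terminals become [−nasal], [+continuant], [−lateral], [−labial], [−dorsal], [+coronal], [−anterior], [+distributed], [+strident]; [constricted glottis], [spread glottis], [voice] (outside Supralaryngeal) are retained from /k/.
Among the inventory, only /ʃ/ has exactly this specification, giving the surface form [oʃʒa].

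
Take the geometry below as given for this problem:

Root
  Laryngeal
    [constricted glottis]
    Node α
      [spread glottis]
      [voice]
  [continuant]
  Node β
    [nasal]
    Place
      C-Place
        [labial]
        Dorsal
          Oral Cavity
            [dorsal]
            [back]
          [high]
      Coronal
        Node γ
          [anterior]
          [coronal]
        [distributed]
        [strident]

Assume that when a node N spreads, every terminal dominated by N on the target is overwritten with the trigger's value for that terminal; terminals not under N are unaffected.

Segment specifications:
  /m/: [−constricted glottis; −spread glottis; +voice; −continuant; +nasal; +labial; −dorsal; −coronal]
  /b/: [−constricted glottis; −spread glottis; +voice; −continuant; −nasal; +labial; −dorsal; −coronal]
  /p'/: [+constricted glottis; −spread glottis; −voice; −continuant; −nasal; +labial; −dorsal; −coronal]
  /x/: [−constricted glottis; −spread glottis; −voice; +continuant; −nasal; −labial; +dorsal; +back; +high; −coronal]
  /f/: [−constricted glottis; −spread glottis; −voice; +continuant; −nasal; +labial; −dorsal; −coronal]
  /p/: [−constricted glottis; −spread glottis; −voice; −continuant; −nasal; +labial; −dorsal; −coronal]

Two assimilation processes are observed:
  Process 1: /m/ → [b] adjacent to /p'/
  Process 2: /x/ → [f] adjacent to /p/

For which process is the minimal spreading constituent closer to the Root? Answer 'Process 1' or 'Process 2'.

Process 1

Process 1 alters [nasal]; the lowest dominating node is [nasal] (depth 2 from Root).
Process 2 alters [labial], [dorsal], [high], [back]; the lowest common ancestor is C-Place (depth 3 from Root).
Depth 2 < depth 3; Process 1 involves the structurally higher constituent [nasal].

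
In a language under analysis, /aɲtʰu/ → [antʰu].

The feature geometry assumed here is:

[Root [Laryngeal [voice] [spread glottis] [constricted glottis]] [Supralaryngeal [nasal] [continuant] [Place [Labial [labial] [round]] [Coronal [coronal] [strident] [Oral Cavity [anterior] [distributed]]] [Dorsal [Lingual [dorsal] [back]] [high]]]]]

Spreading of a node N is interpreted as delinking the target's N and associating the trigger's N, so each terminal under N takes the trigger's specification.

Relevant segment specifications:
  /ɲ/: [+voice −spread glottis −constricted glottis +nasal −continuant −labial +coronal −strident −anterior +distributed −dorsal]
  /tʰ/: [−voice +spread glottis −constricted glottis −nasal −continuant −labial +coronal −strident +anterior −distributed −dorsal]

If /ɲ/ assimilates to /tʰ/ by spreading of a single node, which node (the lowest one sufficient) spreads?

Oral Cavity

/ɲ/ and [n] differ in [anterior], [distributed]; every other specified feature is identical.
These terminals are all dominated by Oral Cavity, and no proper subconstituent of Oral Cavity covers them all; Oral Cavity is their lowest common ancestor.
Delinking /ɲ/'s Oral Cavity and associating /tʰ/'s Oral Cavity gives precisely the feature bundle of [n].
Features on which the two segments disagree outside Oral Cavity, such as [nasal], [spread glottis], are unchanged — nothing dominating them spread, and Oral Cavity is the minimal sufficient constituent.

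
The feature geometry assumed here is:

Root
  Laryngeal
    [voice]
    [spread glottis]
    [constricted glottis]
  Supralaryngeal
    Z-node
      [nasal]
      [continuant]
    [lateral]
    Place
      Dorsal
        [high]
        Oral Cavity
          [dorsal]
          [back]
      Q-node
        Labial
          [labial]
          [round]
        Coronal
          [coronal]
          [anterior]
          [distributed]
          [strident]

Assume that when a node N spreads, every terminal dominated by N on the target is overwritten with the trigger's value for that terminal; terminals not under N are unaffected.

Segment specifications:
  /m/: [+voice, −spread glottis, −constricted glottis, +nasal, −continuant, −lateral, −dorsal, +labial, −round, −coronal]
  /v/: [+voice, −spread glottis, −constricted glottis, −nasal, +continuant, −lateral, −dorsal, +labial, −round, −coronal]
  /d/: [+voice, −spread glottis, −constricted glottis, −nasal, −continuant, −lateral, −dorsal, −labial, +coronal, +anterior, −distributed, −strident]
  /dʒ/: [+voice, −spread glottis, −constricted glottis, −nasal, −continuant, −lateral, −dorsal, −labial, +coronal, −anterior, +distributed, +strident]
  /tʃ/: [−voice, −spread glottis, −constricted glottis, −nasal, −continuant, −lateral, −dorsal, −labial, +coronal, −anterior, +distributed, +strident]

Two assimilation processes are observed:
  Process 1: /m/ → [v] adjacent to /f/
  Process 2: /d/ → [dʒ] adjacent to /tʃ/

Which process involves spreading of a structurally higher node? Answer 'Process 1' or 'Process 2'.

Process 1

In Process 1, [nasal], [continuant] change, so the minimal spreading node is Z-node at depth 2.
Process 2: the features that change are [anterior], [distributed], [strident]; the minimal node is Coronal (depth 4).
Depth 2 < depth 4; Process 1 involves the structurally higher constituent Z-node.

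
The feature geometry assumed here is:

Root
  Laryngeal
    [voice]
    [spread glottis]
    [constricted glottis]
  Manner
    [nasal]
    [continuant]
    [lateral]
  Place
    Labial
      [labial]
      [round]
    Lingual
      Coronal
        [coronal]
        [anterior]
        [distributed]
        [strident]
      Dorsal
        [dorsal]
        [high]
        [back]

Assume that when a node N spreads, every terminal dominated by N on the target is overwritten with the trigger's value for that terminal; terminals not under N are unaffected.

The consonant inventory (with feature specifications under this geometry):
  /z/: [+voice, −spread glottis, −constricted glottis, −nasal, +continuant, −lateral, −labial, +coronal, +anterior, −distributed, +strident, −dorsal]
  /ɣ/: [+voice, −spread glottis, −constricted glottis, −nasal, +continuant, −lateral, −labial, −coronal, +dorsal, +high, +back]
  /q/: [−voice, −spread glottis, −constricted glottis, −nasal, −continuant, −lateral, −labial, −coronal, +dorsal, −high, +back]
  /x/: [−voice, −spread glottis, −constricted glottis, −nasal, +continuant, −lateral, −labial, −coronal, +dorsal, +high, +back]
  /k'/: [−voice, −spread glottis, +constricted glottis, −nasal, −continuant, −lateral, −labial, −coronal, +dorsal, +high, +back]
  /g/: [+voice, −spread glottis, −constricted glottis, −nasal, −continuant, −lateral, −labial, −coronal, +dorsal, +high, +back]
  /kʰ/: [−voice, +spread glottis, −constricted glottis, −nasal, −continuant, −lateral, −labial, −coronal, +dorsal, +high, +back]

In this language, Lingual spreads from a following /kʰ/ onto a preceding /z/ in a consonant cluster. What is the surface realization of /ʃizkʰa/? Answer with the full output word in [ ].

The Lingual node dominates the terminals [coronal], [anterior], [distributed], [strident], [dorsal], [high], [back].
The target acquires /kʰ/'s values for everything under Lingual — [−coronal], [+dorsal], [+high], [+back] — while keeping its own [voice], [spread glottis], [constricted glottis], ….
This feature bundle is that of [ɣ], so /ʃizkʰa/ surfaces as [ʃiɣkʰa].

[ʃiɣkʰa]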